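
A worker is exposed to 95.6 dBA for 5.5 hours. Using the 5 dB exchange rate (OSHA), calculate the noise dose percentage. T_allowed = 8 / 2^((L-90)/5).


Given values:
  L = 95.6 dBA, T = 5.5 hours
Formula: T_allowed = 8 / 2^((L - 90) / 5)
Compute exponent: (95.6 - 90) / 5 = 1.12
Compute 2^(1.12) = 2.17347
T_allowed = 8 / 2.17347 = 3.68075 hours
Dose = (T / T_allowed) * 100
Dose = (5.5 / 3.68075) * 100 = 149.43

149.43 %


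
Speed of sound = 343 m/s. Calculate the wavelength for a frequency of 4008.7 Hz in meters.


Given values:
  c = 343 m/s, f = 4008.7 Hz
Formula: lambda = c / f
lambda = 343 / 4008.7
lambda = 0.0856

0.0856 m


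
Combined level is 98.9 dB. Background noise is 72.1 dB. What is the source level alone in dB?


Given values:
  L_total = 98.9 dB, L_bg = 72.1 dB
Formula: L_source = 10 * log10(10^(L_total/10) - 10^(L_bg/10))
Convert to linear:
  10^(98.9/10) = 7762471166.2869
  10^(72.1/10) = 16218100.9736
Difference: 7762471166.2869 - 16218100.9736 = 7746253065.3133
L_source = 10 * log10(7746253065.3133) = 98.89

98.89 dB


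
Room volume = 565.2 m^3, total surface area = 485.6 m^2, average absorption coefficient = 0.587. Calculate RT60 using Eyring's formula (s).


Given values:
  V = 565.2 m^3, S = 485.6 m^2, alpha = 0.587
Formula: RT60 = 0.161 * V / (-S * ln(1 - alpha))
Compute ln(1 - 0.587) = ln(0.413) = -0.884308
Denominator: -485.6 * -0.884308 = 429.42
Numerator: 0.161 * 565.2 = 90.9972
RT60 = 90.9972 / 429.42 = 0.212

0.212 s


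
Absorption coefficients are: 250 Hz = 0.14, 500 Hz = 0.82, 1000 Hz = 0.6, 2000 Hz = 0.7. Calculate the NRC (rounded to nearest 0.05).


Given values:
  a_250 = 0.14, a_500 = 0.82
  a_1000 = 0.6, a_2000 = 0.7
Formula: NRC = (a250 + a500 + a1000 + a2000) / 4
Sum = 0.14 + 0.82 + 0.6 + 0.7 = 2.26
NRC = 2.26 / 4 = 0.565
Rounded to nearest 0.05: 0.55

0.55


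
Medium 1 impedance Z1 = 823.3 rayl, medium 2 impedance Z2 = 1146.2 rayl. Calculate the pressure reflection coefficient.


Given values:
  Z1 = 823.3 rayl, Z2 = 1146.2 rayl
Formula: R = (Z2 - Z1) / (Z2 + Z1)
Numerator: Z2 - Z1 = 1146.2 - 823.3 = 322.9
Denominator: Z2 + Z1 = 1146.2 + 823.3 = 1969.5
R = 322.9 / 1969.5 = 0.164

0.164


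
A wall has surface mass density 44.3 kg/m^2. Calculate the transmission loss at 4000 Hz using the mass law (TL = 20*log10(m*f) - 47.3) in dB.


Given values:
  m = 44.3 kg/m^2, f = 4000 Hz
Formula: TL = 20 * log10(m * f) - 47.3
Compute m * f = 44.3 * 4000 = 177200.0
Compute log10(177200.0) = 5.248464
Compute 20 * 5.248464 = 104.9693
TL = 104.9693 - 47.3 = 57.67

57.67 dB


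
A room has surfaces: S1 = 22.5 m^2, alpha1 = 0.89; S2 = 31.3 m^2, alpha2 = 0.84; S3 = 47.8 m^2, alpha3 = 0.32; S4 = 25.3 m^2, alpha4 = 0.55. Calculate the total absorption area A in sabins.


Given surfaces:
  Surface 1: 22.5 * 0.89 = 20.025
  Surface 2: 31.3 * 0.84 = 26.292
  Surface 3: 47.8 * 0.32 = 15.296
  Surface 4: 25.3 * 0.55 = 13.915
Formula: A = sum(Si * alpha_i)
A = 20.025 + 26.292 + 15.296 + 13.915
A = 75.53

75.53 sabins


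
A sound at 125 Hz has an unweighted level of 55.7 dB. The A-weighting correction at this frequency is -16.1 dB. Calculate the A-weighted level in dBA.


Given values:
  SPL = 55.7 dB
  A-weighting at 125 Hz = -16.1 dB
Formula: L_A = SPL + A_weight
L_A = 55.7 + (-16.1)
L_A = 39.6

39.6 dBA


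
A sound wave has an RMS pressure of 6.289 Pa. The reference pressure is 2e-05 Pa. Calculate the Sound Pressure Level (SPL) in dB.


Given values:
  p = 6.289 Pa
  p_ref = 2e-05 Pa
Formula: SPL = 20 * log10(p / p_ref)
Compute ratio: p / p_ref = 6.289 / 2e-05 = 314450
Compute log10: log10(314450) = 5.497552
Multiply: SPL = 20 * 5.497552 = 109.95

109.95 dB


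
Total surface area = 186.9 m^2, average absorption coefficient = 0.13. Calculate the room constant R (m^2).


Given values:
  S = 186.9 m^2, alpha = 0.13
Formula: R = S * alpha / (1 - alpha)
Numerator: 186.9 * 0.13 = 24.297
Denominator: 1 - 0.13 = 0.87
R = 24.297 / 0.87 = 27.93

27.93 m^2


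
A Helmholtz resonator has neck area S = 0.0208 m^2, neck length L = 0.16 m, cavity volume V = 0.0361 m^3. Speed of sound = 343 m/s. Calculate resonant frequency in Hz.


Given values:
  S = 0.0208 m^2, L = 0.16 m, V = 0.0361 m^3, c = 343 m/s
Formula: f = (c / (2*pi)) * sqrt(S / (V * L))
Compute V * L = 0.0361 * 0.16 = 0.005776
Compute S / (V * L) = 0.0208 / 0.005776 = 3.6011
Compute sqrt(3.6011) = 1.897656
Compute c / (2*pi) = 343 / 6.283185 = 54.590148
f = 54.590148 * 1.897656 = 103.59

103.59 Hz


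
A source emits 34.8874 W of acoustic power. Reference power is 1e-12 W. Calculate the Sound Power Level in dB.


Given values:
  W = 34.8874 W
  W_ref = 1e-12 W
Formula: SWL = 10 * log10(W / W_ref)
Compute ratio: W / W_ref = 34887400000000
Compute log10: log10(34887400000000) = 13.542669
Multiply: SWL = 10 * 13.542669 = 135.43

135.43 dB


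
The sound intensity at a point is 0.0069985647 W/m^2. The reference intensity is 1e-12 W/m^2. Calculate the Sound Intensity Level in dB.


Given values:
  I = 0.0069985647 W/m^2
  I_ref = 1e-12 W/m^2
Formula: SIL = 10 * log10(I / I_ref)
Compute ratio: I / I_ref = 6998564700
Compute log10: log10(6998564700) = 9.845009
Multiply: SIL = 10 * 9.845009 = 98.45

98.45 dB


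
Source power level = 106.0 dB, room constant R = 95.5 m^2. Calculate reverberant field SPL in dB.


Given values:
  Lw = 106.0 dB, R = 95.5 m^2
Formula: SPL = Lw + 10 * log10(4 / R)
Compute 4 / R = 4 / 95.5 = 0.041885
Compute 10 * log10(0.041885) = -13.7794
SPL = 106.0 + (-13.7794) = 92.22

92.22 dB


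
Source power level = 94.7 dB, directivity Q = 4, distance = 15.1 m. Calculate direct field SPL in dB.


Given values:
  Lw = 94.7 dB, Q = 4, r = 15.1 m
Formula: SPL = Lw + 10 * log10(Q / (4 * pi * r^2))
Compute 4 * pi * r^2 = 4 * pi * 15.1^2 = 2865.2582
Compute Q / denom = 4 / 2865.2582 = 0.00139603
Compute 10 * log10(0.00139603) = -28.5511
SPL = 94.7 + (-28.5511) = 66.15

66.15 dB


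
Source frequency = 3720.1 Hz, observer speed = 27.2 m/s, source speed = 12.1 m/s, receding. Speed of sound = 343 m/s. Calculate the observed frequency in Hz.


Given values:
  f_s = 3720.1 Hz, v_o = 27.2 m/s, v_s = 12.1 m/s
  Direction: receding
Formula: f_o = f_s * (c - v_o) / (c + v_s)
Numerator: c - v_o = 343 - 27.2 = 315.8
Denominator: c + v_s = 343 + 12.1 = 355.1
f_o = 3720.1 * 315.8 / 355.1 = 3308.39

3308.39 Hz


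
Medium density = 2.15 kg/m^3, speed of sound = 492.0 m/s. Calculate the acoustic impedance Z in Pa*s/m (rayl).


Given values:
  rho = 2.15 kg/m^3
  c = 492.0 m/s
Formula: Z = rho * c
Z = 2.15 * 492.0
Z = 1057.8

1057.8 rayl


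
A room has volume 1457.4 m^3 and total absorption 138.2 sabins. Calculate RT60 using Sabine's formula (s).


Given values:
  V = 1457.4 m^3
  A = 138.2 sabins
Formula: RT60 = 0.161 * V / A
Numerator: 0.161 * 1457.4 = 234.6414
RT60 = 234.6414 / 138.2 = 1.698

1.698 s


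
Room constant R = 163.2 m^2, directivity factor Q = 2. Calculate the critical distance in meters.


Given values:
  R = 163.2 m^2, Q = 2
Formula: d_c = 0.141 * sqrt(Q * R)
Compute Q * R = 2 * 163.2 = 326.4
Compute sqrt(326.4) = 18.0665
d_c = 0.141 * 18.0665 = 2.547

2.547 m


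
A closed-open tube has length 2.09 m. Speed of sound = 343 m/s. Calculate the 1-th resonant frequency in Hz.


Given values:
  Tube type: closed-open, L = 2.09 m, c = 343 m/s, n = 1
Formula: f_n = (2n - 1) * c / (4 * L)
Compute 2n - 1 = 2*1 - 1 = 1
Compute 4 * L = 4 * 2.09 = 8.36
f = 1 * 343 / 8.36
f = 41.03

41.03 Hz


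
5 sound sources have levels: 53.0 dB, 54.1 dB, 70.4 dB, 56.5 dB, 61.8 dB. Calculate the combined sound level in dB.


Formula: L_total = 10 * log10( sum(10^(Li/10)) )
  Source 1: 10^(53.0/10) = 199526.2315
  Source 2: 10^(54.1/10) = 257039.5783
  Source 3: 10^(70.4/10) = 10964781.9614
  Source 4: 10^(56.5/10) = 446683.5922
  Source 5: 10^(61.8/10) = 1513561.2484
Sum of linear values = 13381592.6118
L_total = 10 * log10(13381592.6118) = 71.27

71.27 dB


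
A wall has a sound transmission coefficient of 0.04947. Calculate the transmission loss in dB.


Given values:
  tau = 0.04947
Formula: TL = 10 * log10(1 / tau)
Compute 1 / tau = 1 / 0.04947 = 20.2143
Compute log10(20.2143) = 1.305659
TL = 10 * 1.305659 = 13.06

13.06 dB


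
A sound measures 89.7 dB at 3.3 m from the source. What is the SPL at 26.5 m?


Given values:
  SPL1 = 89.7 dB, r1 = 3.3 m, r2 = 26.5 m
Formula: SPL2 = SPL1 - 20 * log10(r2 / r1)
Compute ratio: r2 / r1 = 26.5 / 3.3 = 8.0303
Compute log10: log10(8.0303) = 0.904732
Compute drop: 20 * 0.904732 = 18.0946
SPL2 = 89.7 - 18.0946 = 71.61

71.61 dB


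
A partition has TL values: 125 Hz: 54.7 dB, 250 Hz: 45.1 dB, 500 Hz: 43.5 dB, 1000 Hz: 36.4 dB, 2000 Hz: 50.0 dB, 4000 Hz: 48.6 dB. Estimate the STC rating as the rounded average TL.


Given TL values at each frequency:
  125 Hz: 54.7 dB
  250 Hz: 45.1 dB
  500 Hz: 43.5 dB
  1000 Hz: 36.4 dB
  2000 Hz: 50.0 dB
  4000 Hz: 48.6 dB
Formula: STC ~ round(average of TL values)
Sum = 54.7 + 45.1 + 43.5 + 36.4 + 50.0 + 48.6 = 278.3
Average = 278.3 / 6 = 46.38
Rounded: 46

46


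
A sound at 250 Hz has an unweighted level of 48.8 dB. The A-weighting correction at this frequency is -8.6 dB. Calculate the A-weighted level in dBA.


Given values:
  SPL = 48.8 dB
  A-weighting at 250 Hz = -8.6 dB
Formula: L_A = SPL + A_weight
L_A = 48.8 + (-8.6)
L_A = 40.2

40.2 dBA


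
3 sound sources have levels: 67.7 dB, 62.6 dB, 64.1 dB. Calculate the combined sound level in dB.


Formula: L_total = 10 * log10( sum(10^(Li/10)) )
  Source 1: 10^(67.7/10) = 5888436.5536
  Source 2: 10^(62.6/10) = 1819700.8586
  Source 3: 10^(64.1/10) = 2570395.7828
Sum of linear values = 10278533.195
L_total = 10 * log10(10278533.195) = 70.12

70.12 dB


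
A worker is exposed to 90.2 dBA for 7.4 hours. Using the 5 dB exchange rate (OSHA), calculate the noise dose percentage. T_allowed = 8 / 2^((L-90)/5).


Given values:
  L = 90.2 dBA, T = 7.4 hours
Formula: T_allowed = 8 / 2^((L - 90) / 5)
Compute exponent: (90.2 - 90) / 5 = 0.04
Compute 2^(0.04) = 1.028114
T_allowed = 8 / 1.028114 = 7.781238 hours
Dose = (T / T_allowed) * 100
Dose = (7.4 / 7.781238) * 100 = 95.1

95.1 %


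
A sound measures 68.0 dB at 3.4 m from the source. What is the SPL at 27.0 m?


Given values:
  SPL1 = 68.0 dB, r1 = 3.4 m, r2 = 27.0 m
Formula: SPL2 = SPL1 - 20 * log10(r2 / r1)
Compute ratio: r2 / r1 = 27.0 / 3.4 = 7.9412
Compute log10: log10(7.9412) = 0.899886
Compute drop: 20 * 0.899886 = 17.9977
SPL2 = 68.0 - 17.9977 = 50.0

50.0 dB


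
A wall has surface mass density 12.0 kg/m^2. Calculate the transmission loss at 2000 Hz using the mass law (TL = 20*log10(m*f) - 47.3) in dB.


Given values:
  m = 12.0 kg/m^2, f = 2000 Hz
Formula: TL = 20 * log10(m * f) - 47.3
Compute m * f = 12.0 * 2000 = 24000.0
Compute log10(24000.0) = 4.380211
Compute 20 * 4.380211 = 87.6042
TL = 87.6042 - 47.3 = 40.3

40.3 dB


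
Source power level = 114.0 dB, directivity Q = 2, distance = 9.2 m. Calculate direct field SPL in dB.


Given values:
  Lw = 114.0 dB, Q = 2, r = 9.2 m
Formula: SPL = Lw + 10 * log10(Q / (4 * pi * r^2))
Compute 4 * pi * r^2 = 4 * pi * 9.2^2 = 1063.6176
Compute Q / denom = 2 / 1063.6176 = 0.00188038
Compute 10 * log10(0.00188038) = -27.2575
SPL = 114.0 + (-27.2575) = 86.74

86.74 dB


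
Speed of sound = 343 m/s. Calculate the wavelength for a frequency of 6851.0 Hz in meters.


Given values:
  c = 343 m/s, f = 6851.0 Hz
Formula: lambda = c / f
lambda = 343 / 6851.0
lambda = 0.0501

0.0501 m


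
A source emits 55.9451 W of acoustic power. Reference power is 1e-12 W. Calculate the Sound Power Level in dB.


Given values:
  W = 55.9451 W
  W_ref = 1e-12 W
Formula: SWL = 10 * log10(W / W_ref)
Compute ratio: W / W_ref = 55945100000000
Compute log10: log10(55945100000000) = 13.747762
Multiply: SWL = 10 * 13.747762 = 137.48

137.48 dB


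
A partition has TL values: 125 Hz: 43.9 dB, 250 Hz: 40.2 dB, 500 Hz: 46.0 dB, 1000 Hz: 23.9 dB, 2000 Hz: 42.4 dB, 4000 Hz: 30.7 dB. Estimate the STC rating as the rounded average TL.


Given TL values at each frequency:
  125 Hz: 43.9 dB
  250 Hz: 40.2 dB
  500 Hz: 46.0 dB
  1000 Hz: 23.9 dB
  2000 Hz: 42.4 dB
  4000 Hz: 30.7 dB
Formula: STC ~ round(average of TL values)
Sum = 43.9 + 40.2 + 46.0 + 23.9 + 42.4 + 30.7 = 227.1
Average = 227.1 / 6 = 37.85
Rounded: 38

38


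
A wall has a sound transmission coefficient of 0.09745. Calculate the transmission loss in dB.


Given values:
  tau = 0.09745
Formula: TL = 10 * log10(1 / tau)
Compute 1 / tau = 1 / 0.09745 = 10.2617
Compute log10(10.2617) = 1.011219
TL = 10 * 1.011219 = 10.11

10.11 dB


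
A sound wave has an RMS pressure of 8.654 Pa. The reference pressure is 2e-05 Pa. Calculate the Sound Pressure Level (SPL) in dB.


Given values:
  p = 8.654 Pa
  p_ref = 2e-05 Pa
Formula: SPL = 20 * log10(p / p_ref)
Compute ratio: p / p_ref = 8.654 / 2e-05 = 432700
Compute log10: log10(432700) = 5.636187
Multiply: SPL = 20 * 5.636187 = 112.72

112.72 dB


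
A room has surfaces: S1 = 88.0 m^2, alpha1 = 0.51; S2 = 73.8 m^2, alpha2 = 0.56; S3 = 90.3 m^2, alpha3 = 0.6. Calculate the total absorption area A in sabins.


Given surfaces:
  Surface 1: 88.0 * 0.51 = 44.88
  Surface 2: 73.8 * 0.56 = 41.328
  Surface 3: 90.3 * 0.6 = 54.18
Formula: A = sum(Si * alpha_i)
A = 44.88 + 41.328 + 54.18
A = 140.39

140.39 sabins


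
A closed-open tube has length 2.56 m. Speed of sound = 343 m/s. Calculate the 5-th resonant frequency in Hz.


Given values:
  Tube type: closed-open, L = 2.56 m, c = 343 m/s, n = 5
Formula: f_n = (2n - 1) * c / (4 * L)
Compute 2n - 1 = 2*5 - 1 = 9
Compute 4 * L = 4 * 2.56 = 10.24
f = 9 * 343 / 10.24
f = 301.46

301.46 Hz


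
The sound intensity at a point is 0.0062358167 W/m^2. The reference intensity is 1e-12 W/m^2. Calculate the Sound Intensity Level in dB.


Given values:
  I = 0.0062358167 W/m^2
  I_ref = 1e-12 W/m^2
Formula: SIL = 10 * log10(I / I_ref)
Compute ratio: I / I_ref = 6235816700
Compute log10: log10(6235816700) = 9.794893
Multiply: SIL = 10 * 9.794893 = 97.95

97.95 dB


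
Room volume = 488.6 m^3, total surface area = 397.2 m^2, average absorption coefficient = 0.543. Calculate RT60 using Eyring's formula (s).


Given values:
  V = 488.6 m^3, S = 397.2 m^2, alpha = 0.543
Formula: RT60 = 0.161 * V / (-S * ln(1 - alpha))
Compute ln(1 - 0.543) = ln(0.457) = -0.783072
Denominator: -397.2 * -0.783072 = 311.0362
Numerator: 0.161 * 488.6 = 78.6646
RT60 = 78.6646 / 311.0362 = 0.253

0.253 s


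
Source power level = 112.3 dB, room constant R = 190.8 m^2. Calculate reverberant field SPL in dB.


Given values:
  Lw = 112.3 dB, R = 190.8 m^2
Formula: SPL = Lw + 10 * log10(4 / R)
Compute 4 / R = 4 / 190.8 = 0.020964
Compute 10 * log10(0.020964) = -16.7853
SPL = 112.3 + (-16.7853) = 95.51

95.51 dB


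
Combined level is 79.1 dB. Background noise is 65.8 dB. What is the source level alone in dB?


Given values:
  L_total = 79.1 dB, L_bg = 65.8 dB
Formula: L_source = 10 * log10(10^(L_total/10) - 10^(L_bg/10))
Convert to linear:
  10^(79.1/10) = 81283051.6164
  10^(65.8/10) = 3801893.9632
Difference: 81283051.6164 - 3801893.9632 = 77481157.6532
L_source = 10 * log10(77481157.6532) = 78.89

78.89 dB


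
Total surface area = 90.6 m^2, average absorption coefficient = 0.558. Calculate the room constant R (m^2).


Given values:
  S = 90.6 m^2, alpha = 0.558
Formula: R = S * alpha / (1 - alpha)
Numerator: 90.6 * 0.558 = 50.5548
Denominator: 1 - 0.558 = 0.442
R = 50.5548 / 0.442 = 114.38

114.38 m^2


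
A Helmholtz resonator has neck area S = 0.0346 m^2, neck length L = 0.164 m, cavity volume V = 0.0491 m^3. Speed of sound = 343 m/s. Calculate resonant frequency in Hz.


Given values:
  S = 0.0346 m^2, L = 0.164 m, V = 0.0491 m^3, c = 343 m/s
Formula: f = (c / (2*pi)) * sqrt(S / (V * L))
Compute V * L = 0.0491 * 0.164 = 0.0080524
Compute S / (V * L) = 0.0346 / 0.0080524 = 4.2969
Compute sqrt(4.2969) = 2.072897
Compute c / (2*pi) = 343 / 6.283185 = 54.590148
f = 54.590148 * 2.072897 = 113.16

113.16 Hz


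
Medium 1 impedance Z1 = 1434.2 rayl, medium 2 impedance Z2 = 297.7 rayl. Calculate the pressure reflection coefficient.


Given values:
  Z1 = 1434.2 rayl, Z2 = 297.7 rayl
Formula: R = (Z2 - Z1) / (Z2 + Z1)
Numerator: Z2 - Z1 = 297.7 - 1434.2 = -1136.5
Denominator: Z2 + Z1 = 297.7 + 1434.2 = 1731.9
R = -1136.5 / 1731.9 = -0.6562

-0.6562


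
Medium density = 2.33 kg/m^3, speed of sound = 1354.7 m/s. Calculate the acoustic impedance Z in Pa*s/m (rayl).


Given values:
  rho = 2.33 kg/m^3
  c = 1354.7 m/s
Formula: Z = rho * c
Z = 2.33 * 1354.7
Z = 3156.45

3156.45 rayl


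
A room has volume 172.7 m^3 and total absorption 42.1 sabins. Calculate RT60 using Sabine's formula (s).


Given values:
  V = 172.7 m^3
  A = 42.1 sabins
Formula: RT60 = 0.161 * V / A
Numerator: 0.161 * 172.7 = 27.8047
RT60 = 27.8047 / 42.1 = 0.66

0.66 s


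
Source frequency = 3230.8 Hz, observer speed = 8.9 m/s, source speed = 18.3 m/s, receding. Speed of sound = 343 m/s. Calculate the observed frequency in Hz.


Given values:
  f_s = 3230.8 Hz, v_o = 8.9 m/s, v_s = 18.3 m/s
  Direction: receding
Formula: f_o = f_s * (c - v_o) / (c + v_s)
Numerator: c - v_o = 343 - 8.9 = 334.1
Denominator: c + v_s = 343 + 18.3 = 361.3
f_o = 3230.8 * 334.1 / 361.3 = 2987.57

2987.57 Hz


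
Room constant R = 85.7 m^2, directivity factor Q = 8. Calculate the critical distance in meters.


Given values:
  R = 85.7 m^2, Q = 8
Formula: d_c = 0.141 * sqrt(Q * R)
Compute Q * R = 8 * 85.7 = 685.6
Compute sqrt(685.6) = 26.184
d_c = 0.141 * 26.184 = 3.692

3.692 m


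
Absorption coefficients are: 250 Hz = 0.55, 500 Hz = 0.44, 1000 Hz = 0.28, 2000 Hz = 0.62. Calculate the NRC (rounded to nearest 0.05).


Given values:
  a_250 = 0.55, a_500 = 0.44
  a_1000 = 0.28, a_2000 = 0.62
Formula: NRC = (a250 + a500 + a1000 + a2000) / 4
Sum = 0.55 + 0.44 + 0.28 + 0.62 = 1.89
NRC = 1.89 / 4 = 0.4725
Rounded to nearest 0.05: 0.45

0.45


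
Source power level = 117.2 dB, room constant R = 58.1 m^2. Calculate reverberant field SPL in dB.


Given values:
  Lw = 117.2 dB, R = 58.1 m^2
Formula: SPL = Lw + 10 * log10(4 / R)
Compute 4 / R = 4 / 58.1 = 0.068847
Compute 10 * log10(0.068847) = -11.6211
SPL = 117.2 + (-11.6211) = 105.58

105.58 dB


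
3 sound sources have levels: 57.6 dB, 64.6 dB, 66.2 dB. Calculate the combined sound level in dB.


Formula: L_total = 10 * log10( sum(10^(Li/10)) )
  Source 1: 10^(57.6/10) = 575439.9373
  Source 2: 10^(64.6/10) = 2884031.5031
  Source 3: 10^(66.2/10) = 4168693.8347
Sum of linear values = 7628165.2751
L_total = 10 * log10(7628165.2751) = 68.82

68.82 dB


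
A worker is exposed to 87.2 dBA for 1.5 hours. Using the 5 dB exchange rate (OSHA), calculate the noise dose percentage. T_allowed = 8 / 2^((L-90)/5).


Given values:
  L = 87.2 dBA, T = 1.5 hours
Formula: T_allowed = 8 / 2^((L - 90) / 5)
Compute exponent: (87.2 - 90) / 5 = -0.56
Compute 2^(-0.56) = 0.678302
T_allowed = 8 / 0.678302 = 11.794157 hours
Dose = (T / T_allowed) * 100
Dose = (1.5 / 11.794157) * 100 = 12.72

12.72 %


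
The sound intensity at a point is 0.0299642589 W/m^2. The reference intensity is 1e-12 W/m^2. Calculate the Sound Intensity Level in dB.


Given values:
  I = 0.0299642589 W/m^2
  I_ref = 1e-12 W/m^2
Formula: SIL = 10 * log10(I / I_ref)
Compute ratio: I / I_ref = 29964258900
Compute log10: log10(29964258900) = 10.476604
Multiply: SIL = 10 * 10.476604 = 104.77

104.77 dB


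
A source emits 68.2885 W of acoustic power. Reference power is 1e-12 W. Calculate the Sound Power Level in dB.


Given values:
  W = 68.2885 W
  W_ref = 1e-12 W
Formula: SWL = 10 * log10(W / W_ref)
Compute ratio: W / W_ref = 68288500000000
Compute log10: log10(68288500000000) = 13.834348
Multiply: SWL = 10 * 13.834348 = 138.34

138.34 dB


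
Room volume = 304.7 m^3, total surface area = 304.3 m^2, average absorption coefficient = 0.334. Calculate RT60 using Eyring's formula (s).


Given values:
  V = 304.7 m^3, S = 304.3 m^2, alpha = 0.334
Formula: RT60 = 0.161 * V / (-S * ln(1 - alpha))
Compute ln(1 - 0.334) = ln(0.666) = -0.406466
Denominator: -304.3 * -0.406466 = 123.6876
Numerator: 0.161 * 304.7 = 49.0567
RT60 = 49.0567 / 123.6876 = 0.397

0.397 s


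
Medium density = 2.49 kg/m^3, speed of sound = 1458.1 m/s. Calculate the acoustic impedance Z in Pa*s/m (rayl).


Given values:
  rho = 2.49 kg/m^3
  c = 1458.1 m/s
Formula: Z = rho * c
Z = 2.49 * 1458.1
Z = 3630.67

3630.67 rayl


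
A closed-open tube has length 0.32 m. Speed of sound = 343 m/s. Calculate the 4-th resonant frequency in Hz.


Given values:
  Tube type: closed-open, L = 0.32 m, c = 343 m/s, n = 4
Formula: f_n = (2n - 1) * c / (4 * L)
Compute 2n - 1 = 2*4 - 1 = 7
Compute 4 * L = 4 * 0.32 = 1.28
f = 7 * 343 / 1.28
f = 1875.78

1875.78 Hz


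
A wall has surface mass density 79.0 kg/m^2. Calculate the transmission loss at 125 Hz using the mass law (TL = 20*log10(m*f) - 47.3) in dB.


Given values:
  m = 79.0 kg/m^2, f = 125 Hz
Formula: TL = 20 * log10(m * f) - 47.3
Compute m * f = 79.0 * 125 = 9875.0
Compute log10(9875.0) = 3.994537
Compute 20 * 3.994537 = 79.8907
TL = 79.8907 - 47.3 = 32.59

32.59 dB


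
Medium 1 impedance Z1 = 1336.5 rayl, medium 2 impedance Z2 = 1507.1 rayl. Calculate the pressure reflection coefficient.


Given values:
  Z1 = 1336.5 rayl, Z2 = 1507.1 rayl
Formula: R = (Z2 - Z1) / (Z2 + Z1)
Numerator: Z2 - Z1 = 1507.1 - 1336.5 = 170.6
Denominator: Z2 + Z1 = 1507.1 + 1336.5 = 2843.6
R = 170.6 / 2843.6 = 0.06

0.06


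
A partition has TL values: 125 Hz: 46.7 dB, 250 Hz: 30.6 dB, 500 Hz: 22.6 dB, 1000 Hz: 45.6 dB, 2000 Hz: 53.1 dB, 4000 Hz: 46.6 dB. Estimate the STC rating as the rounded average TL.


Given TL values at each frequency:
  125 Hz: 46.7 dB
  250 Hz: 30.6 dB
  500 Hz: 22.6 dB
  1000 Hz: 45.6 dB
  2000 Hz: 53.1 dB
  4000 Hz: 46.6 dB
Formula: STC ~ round(average of TL values)
Sum = 46.7 + 30.6 + 22.6 + 45.6 + 53.1 + 46.6 = 245.2
Average = 245.2 / 6 = 40.87
Rounded: 41

41


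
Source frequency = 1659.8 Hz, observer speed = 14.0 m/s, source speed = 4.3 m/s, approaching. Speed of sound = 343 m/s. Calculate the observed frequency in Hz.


Given values:
  f_s = 1659.8 Hz, v_o = 14.0 m/s, v_s = 4.3 m/s
  Direction: approaching
Formula: f_o = f_s * (c + v_o) / (c - v_s)
Numerator: c + v_o = 343 + 14.0 = 357.0
Denominator: c - v_s = 343 - 4.3 = 338.7
f_o = 1659.8 * 357.0 / 338.7 = 1749.48

1749.48 Hz


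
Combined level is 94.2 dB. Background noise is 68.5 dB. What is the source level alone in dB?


Given values:
  L_total = 94.2 dB, L_bg = 68.5 dB
Formula: L_source = 10 * log10(10^(L_total/10) - 10^(L_bg/10))
Convert to linear:
  10^(94.2/10) = 2630267991.8954
  10^(68.5/10) = 7079457.8438
Difference: 2630267991.8954 - 7079457.8438 = 2623188534.0516
L_source = 10 * log10(2623188534.0516) = 94.19

94.19 dB


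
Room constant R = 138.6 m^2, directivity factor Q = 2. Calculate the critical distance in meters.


Given values:
  R = 138.6 m^2, Q = 2
Formula: d_c = 0.141 * sqrt(Q * R)
Compute Q * R = 2 * 138.6 = 277.2
Compute sqrt(277.2) = 16.6493
d_c = 0.141 * 16.6493 = 2.348

2.348 m


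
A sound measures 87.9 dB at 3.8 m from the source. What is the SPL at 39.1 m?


Given values:
  SPL1 = 87.9 dB, r1 = 3.8 m, r2 = 39.1 m
Formula: SPL2 = SPL1 - 20 * log10(r2 / r1)
Compute ratio: r2 / r1 = 39.1 / 3.8 = 10.2895
Compute log10: log10(10.2895) = 1.012394
Compute drop: 20 * 1.012394 = 20.2479
SPL2 = 87.9 - 20.2479 = 67.65

67.65 dB


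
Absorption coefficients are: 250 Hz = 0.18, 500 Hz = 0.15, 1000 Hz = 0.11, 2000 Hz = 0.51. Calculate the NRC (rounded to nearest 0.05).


Given values:
  a_250 = 0.18, a_500 = 0.15
  a_1000 = 0.11, a_2000 = 0.51
Formula: NRC = (a250 + a500 + a1000 + a2000) / 4
Sum = 0.18 + 0.15 + 0.11 + 0.51 = 0.95
NRC = 0.95 / 4 = 0.2375
Rounded to nearest 0.05: 0.25

0.25


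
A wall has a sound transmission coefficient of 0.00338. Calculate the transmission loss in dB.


Given values:
  tau = 0.00338
Formula: TL = 10 * log10(1 / tau)
Compute 1 / tau = 1 / 0.00338 = 295.858
Compute log10(295.858) = 2.471083
TL = 10 * 2.471083 = 24.71

24.71 dB


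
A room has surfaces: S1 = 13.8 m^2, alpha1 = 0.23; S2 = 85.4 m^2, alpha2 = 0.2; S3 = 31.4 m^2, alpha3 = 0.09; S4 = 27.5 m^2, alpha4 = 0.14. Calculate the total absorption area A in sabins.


Given surfaces:
  Surface 1: 13.8 * 0.23 = 3.174
  Surface 2: 85.4 * 0.2 = 17.08
  Surface 3: 31.4 * 0.09 = 2.826
  Surface 4: 27.5 * 0.14 = 3.85
Formula: A = sum(Si * alpha_i)
A = 3.174 + 17.08 + 2.826 + 3.85
A = 26.93

26.93 sabins


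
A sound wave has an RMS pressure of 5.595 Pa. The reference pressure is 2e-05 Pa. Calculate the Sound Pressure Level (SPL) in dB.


Given values:
  p = 5.595 Pa
  p_ref = 2e-05 Pa
Formula: SPL = 20 * log10(p / p_ref)
Compute ratio: p / p_ref = 5.595 / 2e-05 = 279750
Compute log10: log10(279750) = 5.44677
Multiply: SPL = 20 * 5.44677 = 108.94

108.94 dB


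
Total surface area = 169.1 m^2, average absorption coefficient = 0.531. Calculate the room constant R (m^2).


Given values:
  S = 169.1 m^2, alpha = 0.531
Formula: R = S * alpha / (1 - alpha)
Numerator: 169.1 * 0.531 = 89.7921
Denominator: 1 - 0.531 = 0.469
R = 89.7921 / 0.469 = 191.45

191.45 m^2


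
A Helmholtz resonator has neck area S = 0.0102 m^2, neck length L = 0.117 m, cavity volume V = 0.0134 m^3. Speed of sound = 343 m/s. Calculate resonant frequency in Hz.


Given values:
  S = 0.0102 m^2, L = 0.117 m, V = 0.0134 m^3, c = 343 m/s
Formula: f = (c / (2*pi)) * sqrt(S / (V * L))
Compute V * L = 0.0134 * 0.117 = 0.0015678
Compute S / (V * L) = 0.0102 / 0.0015678 = 6.5059
Compute sqrt(6.5059) = 2.550667
Compute c / (2*pi) = 343 / 6.283185 = 54.590148
f = 54.590148 * 2.550667 = 139.24

139.24 Hz


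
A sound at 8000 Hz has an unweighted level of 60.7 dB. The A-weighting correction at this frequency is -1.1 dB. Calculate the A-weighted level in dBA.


Given values:
  SPL = 60.7 dB
  A-weighting at 8000 Hz = -1.1 dB
Formula: L_A = SPL + A_weight
L_A = 60.7 + (-1.1)
L_A = 59.6

59.6 dBA


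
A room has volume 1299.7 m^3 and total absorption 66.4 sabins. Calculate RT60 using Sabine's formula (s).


Given values:
  V = 1299.7 m^3
  A = 66.4 sabins
Formula: RT60 = 0.161 * V / A
Numerator: 0.161 * 1299.7 = 209.2517
RT60 = 209.2517 / 66.4 = 3.151

3.151 s


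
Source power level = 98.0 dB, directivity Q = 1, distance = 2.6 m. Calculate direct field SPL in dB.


Given values:
  Lw = 98.0 dB, Q = 1, r = 2.6 m
Formula: SPL = Lw + 10 * log10(Q / (4 * pi * r^2))
Compute 4 * pi * r^2 = 4 * pi * 2.6^2 = 84.9487
Compute Q / denom = 1 / 84.9487 = 0.01177181
Compute 10 * log10(0.01177181) = -19.2916
SPL = 98.0 + (-19.2916) = 78.71

78.71 dB


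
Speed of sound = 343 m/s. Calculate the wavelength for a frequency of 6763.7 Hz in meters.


Given values:
  c = 343 m/s, f = 6763.7 Hz
Formula: lambda = c / f
lambda = 343 / 6763.7
lambda = 0.0507

0.0507 m


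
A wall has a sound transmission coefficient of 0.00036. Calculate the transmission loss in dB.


Given values:
  tau = 0.00036
Formula: TL = 10 * log10(1 / tau)
Compute 1 / tau = 1 / 0.00036 = 2777.7778
Compute log10(2777.7778) = 3.443698
TL = 10 * 3.443698 = 34.44

34.44 dB


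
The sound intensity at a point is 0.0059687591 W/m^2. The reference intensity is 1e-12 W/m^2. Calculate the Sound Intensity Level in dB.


Given values:
  I = 0.0059687591 W/m^2
  I_ref = 1e-12 W/m^2
Formula: SIL = 10 * log10(I / I_ref)
Compute ratio: I / I_ref = 5968759100
Compute log10: log10(5968759100) = 9.775884
Multiply: SIL = 10 * 9.775884 = 97.76

97.76 dB


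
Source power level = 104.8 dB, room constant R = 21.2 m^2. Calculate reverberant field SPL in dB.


Given values:
  Lw = 104.8 dB, R = 21.2 m^2
Formula: SPL = Lw + 10 * log10(4 / R)
Compute 4 / R = 4 / 21.2 = 0.188679
Compute 10 * log10(0.188679) = -7.2428
SPL = 104.8 + (-7.2428) = 97.56

97.56 dB


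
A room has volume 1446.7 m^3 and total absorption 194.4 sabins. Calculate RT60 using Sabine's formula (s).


Given values:
  V = 1446.7 m^3
  A = 194.4 sabins
Formula: RT60 = 0.161 * V / A
Numerator: 0.161 * 1446.7 = 232.9187
RT60 = 232.9187 / 194.4 = 1.198

1.198 s


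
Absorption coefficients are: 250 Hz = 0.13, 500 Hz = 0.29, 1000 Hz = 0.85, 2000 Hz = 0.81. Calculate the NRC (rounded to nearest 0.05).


Given values:
  a_250 = 0.13, a_500 = 0.29
  a_1000 = 0.85, a_2000 = 0.81
Formula: NRC = (a250 + a500 + a1000 + a2000) / 4
Sum = 0.13 + 0.29 + 0.85 + 0.81 = 2.08
NRC = 2.08 / 4 = 0.52
Rounded to nearest 0.05: 0.5

0.5


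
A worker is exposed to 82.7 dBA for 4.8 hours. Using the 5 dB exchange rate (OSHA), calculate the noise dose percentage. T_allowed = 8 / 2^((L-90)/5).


Given values:
  L = 82.7 dBA, T = 4.8 hours
Formula: T_allowed = 8 / 2^((L - 90) / 5)
Compute exponent: (82.7 - 90) / 5 = -1.46
Compute 2^(-1.46) = 0.363493
T_allowed = 8 / 0.363493 = 22.008677 hours
Dose = (T / T_allowed) * 100
Dose = (4.8 / 22.008677) * 100 = 21.81

21.81 %


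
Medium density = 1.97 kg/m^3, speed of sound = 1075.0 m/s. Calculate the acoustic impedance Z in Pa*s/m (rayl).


Given values:
  rho = 1.97 kg/m^3
  c = 1075.0 m/s
Formula: Z = rho * c
Z = 1.97 * 1075.0
Z = 2117.75

2117.75 rayl


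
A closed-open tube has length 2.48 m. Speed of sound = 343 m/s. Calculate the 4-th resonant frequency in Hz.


Given values:
  Tube type: closed-open, L = 2.48 m, c = 343 m/s, n = 4
Formula: f_n = (2n - 1) * c / (4 * L)
Compute 2n - 1 = 2*4 - 1 = 7
Compute 4 * L = 4 * 2.48 = 9.92
f = 7 * 343 / 9.92
f = 242.04

242.04 Hz


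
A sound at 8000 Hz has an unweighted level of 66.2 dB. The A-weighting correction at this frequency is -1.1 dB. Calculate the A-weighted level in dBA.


Given values:
  SPL = 66.2 dB
  A-weighting at 8000 Hz = -1.1 dB
Formula: L_A = SPL + A_weight
L_A = 66.2 + (-1.1)
L_A = 65.1

65.1 dBA


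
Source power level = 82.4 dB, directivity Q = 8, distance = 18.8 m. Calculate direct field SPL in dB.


Given values:
  Lw = 82.4 dB, Q = 8, r = 18.8 m
Formula: SPL = Lw + 10 * log10(Q / (4 * pi * r^2))
Compute 4 * pi * r^2 = 4 * pi * 18.8^2 = 4441.458
Compute Q / denom = 8 / 4441.458 = 0.00180121
Compute 10 * log10(0.00180121) = -27.4444
SPL = 82.4 + (-27.4444) = 54.96

54.96 dB


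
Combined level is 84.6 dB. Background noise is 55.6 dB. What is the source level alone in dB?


Given values:
  L_total = 84.6 dB, L_bg = 55.6 dB
Formula: L_source = 10 * log10(10^(L_total/10) - 10^(L_bg/10))
Convert to linear:
  10^(84.6/10) = 288403150.3127
  10^(55.6/10) = 363078.0548
Difference: 288403150.3127 - 363078.0548 = 288040072.2579
L_source = 10 * log10(288040072.2579) = 84.59

84.59 dB


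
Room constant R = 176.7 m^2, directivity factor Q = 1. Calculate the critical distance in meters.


Given values:
  R = 176.7 m^2, Q = 1
Formula: d_c = 0.141 * sqrt(Q * R)
Compute Q * R = 1 * 176.7 = 176.7
Compute sqrt(176.7) = 13.2929
d_c = 0.141 * 13.2929 = 1.874

1.874 m


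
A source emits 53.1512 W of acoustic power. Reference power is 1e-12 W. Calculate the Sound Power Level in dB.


Given values:
  W = 53.1512 W
  W_ref = 1e-12 W
Formula: SWL = 10 * log10(W / W_ref)
Compute ratio: W / W_ref = 53151200000000
Compute log10: log10(53151200000000) = 13.725513
Multiply: SWL = 10 * 13.725513 = 137.26

137.26 dB


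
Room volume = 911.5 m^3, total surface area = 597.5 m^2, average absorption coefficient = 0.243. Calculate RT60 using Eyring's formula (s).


Given values:
  V = 911.5 m^3, S = 597.5 m^2, alpha = 0.243
Formula: RT60 = 0.161 * V / (-S * ln(1 - alpha))
Compute ln(1 - 0.243) = ln(0.757) = -0.278392
Denominator: -597.5 * -0.278392 = 166.3392
Numerator: 0.161 * 911.5 = 146.7515
RT60 = 146.7515 / 166.3392 = 0.882

0.882 s


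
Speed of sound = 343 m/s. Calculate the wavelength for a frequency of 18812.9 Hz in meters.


Given values:
  c = 343 m/s, f = 18812.9 Hz
Formula: lambda = c / f
lambda = 343 / 18812.9
lambda = 0.0182

0.0182 m


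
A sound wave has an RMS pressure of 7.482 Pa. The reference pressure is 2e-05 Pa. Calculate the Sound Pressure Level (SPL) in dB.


Given values:
  p = 7.482 Pa
  p_ref = 2e-05 Pa
Formula: SPL = 20 * log10(p / p_ref)
Compute ratio: p / p_ref = 7.482 / 2e-05 = 374100
Compute log10: log10(374100) = 5.572988
Multiply: SPL = 20 * 5.572988 = 111.46

111.46 dB


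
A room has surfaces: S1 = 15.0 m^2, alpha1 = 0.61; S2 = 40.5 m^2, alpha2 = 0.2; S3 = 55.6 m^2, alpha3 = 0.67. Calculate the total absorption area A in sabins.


Given surfaces:
  Surface 1: 15.0 * 0.61 = 9.15
  Surface 2: 40.5 * 0.2 = 8.1
  Surface 3: 55.6 * 0.67 = 37.252
Formula: A = sum(Si * alpha_i)
A = 9.15 + 8.1 + 37.252
A = 54.5

54.5 sabins


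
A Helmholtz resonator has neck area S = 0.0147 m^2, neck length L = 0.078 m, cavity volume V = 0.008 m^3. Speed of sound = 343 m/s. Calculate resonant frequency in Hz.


Given values:
  S = 0.0147 m^2, L = 0.078 m, V = 0.008 m^3, c = 343 m/s
Formula: f = (c / (2*pi)) * sqrt(S / (V * L))
Compute V * L = 0.008 * 0.078 = 0.000624
Compute S / (V * L) = 0.0147 / 0.000624 = 23.5577
Compute sqrt(23.5577) = 4.853628
Compute c / (2*pi) = 343 / 6.283185 = 54.590148
f = 54.590148 * 4.853628 = 264.96

264.96 Hz


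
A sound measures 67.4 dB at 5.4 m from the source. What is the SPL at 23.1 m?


Given values:
  SPL1 = 67.4 dB, r1 = 5.4 m, r2 = 23.1 m
Formula: SPL2 = SPL1 - 20 * log10(r2 / r1)
Compute ratio: r2 / r1 = 23.1 / 5.4 = 4.2778
Compute log10: log10(4.2778) = 0.63122
Compute drop: 20 * 0.63122 = 12.6244
SPL2 = 67.4 - 12.6244 = 54.78

54.78 dB


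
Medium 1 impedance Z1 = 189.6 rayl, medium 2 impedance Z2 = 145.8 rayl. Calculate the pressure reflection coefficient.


Given values:
  Z1 = 189.6 rayl, Z2 = 145.8 rayl
Formula: R = (Z2 - Z1) / (Z2 + Z1)
Numerator: Z2 - Z1 = 145.8 - 189.6 = -43.8
Denominator: Z2 + Z1 = 145.8 + 189.6 = 335.4
R = -43.8 / 335.4 = -0.1306

-0.1306


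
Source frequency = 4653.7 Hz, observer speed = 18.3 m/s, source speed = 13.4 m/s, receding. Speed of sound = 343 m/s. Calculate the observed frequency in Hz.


Given values:
  f_s = 4653.7 Hz, v_o = 18.3 m/s, v_s = 13.4 m/s
  Direction: receding
Formula: f_o = f_s * (c - v_o) / (c + v_s)
Numerator: c - v_o = 343 - 18.3 = 324.7
Denominator: c + v_s = 343 + 13.4 = 356.4
f_o = 4653.7 * 324.7 / 356.4 = 4239.78

4239.78 Hz


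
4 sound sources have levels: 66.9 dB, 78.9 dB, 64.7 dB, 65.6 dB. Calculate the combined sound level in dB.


Formula: L_total = 10 * log10( sum(10^(Li/10)) )
  Source 1: 10^(66.9/10) = 4897788.1937
  Source 2: 10^(78.9/10) = 77624711.6629
  Source 3: 10^(64.7/10) = 2951209.2267
  Source 4: 10^(65.6/10) = 3630780.5477
Sum of linear values = 89104489.631
L_total = 10 * log10(89104489.631) = 79.5

79.5 dB


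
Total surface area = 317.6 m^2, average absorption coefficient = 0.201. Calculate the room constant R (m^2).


Given values:
  S = 317.6 m^2, alpha = 0.201
Formula: R = S * alpha / (1 - alpha)
Numerator: 317.6 * 0.201 = 63.8376
Denominator: 1 - 0.201 = 0.799
R = 63.8376 / 0.799 = 79.9

79.9 m^2


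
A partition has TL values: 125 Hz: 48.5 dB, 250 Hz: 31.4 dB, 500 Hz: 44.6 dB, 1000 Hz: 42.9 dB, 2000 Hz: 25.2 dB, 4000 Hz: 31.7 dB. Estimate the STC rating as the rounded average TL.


Given TL values at each frequency:
  125 Hz: 48.5 dB
  250 Hz: 31.4 dB
  500 Hz: 44.6 dB
  1000 Hz: 42.9 dB
  2000 Hz: 25.2 dB
  4000 Hz: 31.7 dB
Formula: STC ~ round(average of TL values)
Sum = 48.5 + 31.4 + 44.6 + 42.9 + 25.2 + 31.7 = 224.3
Average = 224.3 / 6 = 37.38
Rounded: 37

37


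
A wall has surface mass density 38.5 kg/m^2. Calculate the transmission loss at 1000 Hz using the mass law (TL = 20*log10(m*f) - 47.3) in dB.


Given values:
  m = 38.5 kg/m^2, f = 1000 Hz
Formula: TL = 20 * log10(m * f) - 47.3
Compute m * f = 38.5 * 1000 = 38500.0
Compute log10(38500.0) = 4.585461
Compute 20 * 4.585461 = 91.7092
TL = 91.7092 - 47.3 = 44.41

44.41 dB


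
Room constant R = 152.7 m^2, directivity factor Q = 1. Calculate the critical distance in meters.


Given values:
  R = 152.7 m^2, Q = 1
Formula: d_c = 0.141 * sqrt(Q * R)
Compute Q * R = 1 * 152.7 = 152.7
Compute sqrt(152.7) = 12.3572
d_c = 0.141 * 12.3572 = 1.742

1.742 m


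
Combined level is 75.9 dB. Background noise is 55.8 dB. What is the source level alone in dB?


Given values:
  L_total = 75.9 dB, L_bg = 55.8 dB
Formula: L_source = 10 * log10(10^(L_total/10) - 10^(L_bg/10))
Convert to linear:
  10^(75.9/10) = 38904514.4994
  10^(55.8/10) = 380189.3963
Difference: 38904514.4994 - 380189.3963 = 38524325.1031
L_source = 10 * log10(38524325.1031) = 75.86

75.86 dB


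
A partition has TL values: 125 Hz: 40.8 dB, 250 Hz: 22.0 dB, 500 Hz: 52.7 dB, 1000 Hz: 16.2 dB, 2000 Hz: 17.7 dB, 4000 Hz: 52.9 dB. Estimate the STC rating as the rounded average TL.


Given TL values at each frequency:
  125 Hz: 40.8 dB
  250 Hz: 22.0 dB
  500 Hz: 52.7 dB
  1000 Hz: 16.2 dB
  2000 Hz: 17.7 dB
  4000 Hz: 52.9 dB
Formula: STC ~ round(average of TL values)
Sum = 40.8 + 22.0 + 52.7 + 16.2 + 17.7 + 52.9 = 202.3
Average = 202.3 / 6 = 33.72
Rounded: 34

34


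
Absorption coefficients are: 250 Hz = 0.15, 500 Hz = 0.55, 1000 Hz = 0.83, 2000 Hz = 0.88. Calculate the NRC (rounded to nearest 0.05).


Given values:
  a_250 = 0.15, a_500 = 0.55
  a_1000 = 0.83, a_2000 = 0.88
Formula: NRC = (a250 + a500 + a1000 + a2000) / 4
Sum = 0.15 + 0.55 + 0.83 + 0.88 = 2.41
NRC = 2.41 / 4 = 0.6025
Rounded to nearest 0.05: 0.6

0.6


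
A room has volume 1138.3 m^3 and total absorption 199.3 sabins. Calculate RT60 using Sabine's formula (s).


Given values:
  V = 1138.3 m^3
  A = 199.3 sabins
Formula: RT60 = 0.161 * V / A
Numerator: 0.161 * 1138.3 = 183.2663
RT60 = 183.2663 / 199.3 = 0.92

0.92 s


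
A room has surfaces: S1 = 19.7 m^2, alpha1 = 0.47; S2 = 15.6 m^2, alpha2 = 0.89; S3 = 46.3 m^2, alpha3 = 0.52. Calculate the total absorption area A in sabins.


Given surfaces:
  Surface 1: 19.7 * 0.47 = 9.259
  Surface 2: 15.6 * 0.89 = 13.884
  Surface 3: 46.3 * 0.52 = 24.076
Formula: A = sum(Si * alpha_i)
A = 9.259 + 13.884 + 24.076
A = 47.22

47.22 sabins


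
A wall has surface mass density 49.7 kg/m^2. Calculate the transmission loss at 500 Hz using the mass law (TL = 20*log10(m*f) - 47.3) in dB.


Given values:
  m = 49.7 kg/m^2, f = 500 Hz
Formula: TL = 20 * log10(m * f) - 47.3
Compute m * f = 49.7 * 500 = 24850.0
Compute log10(24850.0) = 4.395326
Compute 20 * 4.395326 = 87.9065
TL = 87.9065 - 47.3 = 40.61

40.61 dB


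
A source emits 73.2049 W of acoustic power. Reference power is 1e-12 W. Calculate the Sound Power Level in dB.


Given values:
  W = 73.2049 W
  W_ref = 1e-12 W
Formula: SWL = 10 * log10(W / W_ref)
Compute ratio: W / W_ref = 73204900000000
Compute log10: log10(73204900000000) = 13.86454
Multiply: SWL = 10 * 13.86454 = 138.65

138.65 dB


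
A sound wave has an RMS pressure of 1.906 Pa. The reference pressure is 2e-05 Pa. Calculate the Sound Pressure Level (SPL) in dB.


Given values:
  p = 1.906 Pa
  p_ref = 2e-05 Pa
Formula: SPL = 20 * log10(p / p_ref)
Compute ratio: p / p_ref = 1.906 / 2e-05 = 95300
Compute log10: log10(95300) = 4.979093
Multiply: SPL = 20 * 4.979093 = 99.58

99.58 dB


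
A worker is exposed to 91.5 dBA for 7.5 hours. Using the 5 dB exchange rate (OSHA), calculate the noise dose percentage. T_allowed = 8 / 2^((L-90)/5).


Given values:
  L = 91.5 dBA, T = 7.5 hours
Formula: T_allowed = 8 / 2^((L - 90) / 5)
Compute exponent: (91.5 - 90) / 5 = 0.3
Compute 2^(0.3) = 1.231144
T_allowed = 8 / 1.231144 = 6.498021 hours
Dose = (T / T_allowed) * 100
Dose = (7.5 / 6.498021) * 100 = 115.42

115.42 %


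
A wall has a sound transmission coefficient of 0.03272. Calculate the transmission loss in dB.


Given values:
  tau = 0.03272
Formula: TL = 10 * log10(1 / tau)
Compute 1 / tau = 1 / 0.03272 = 30.5623
Compute log10(30.5623) = 1.485186
TL = 10 * 1.485186 = 14.85

14.85 dB


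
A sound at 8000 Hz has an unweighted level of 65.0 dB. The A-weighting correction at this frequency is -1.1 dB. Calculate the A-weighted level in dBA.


Given values:
  SPL = 65.0 dB
  A-weighting at 8000 Hz = -1.1 dB
Formula: L_A = SPL + A_weight
L_A = 65.0 + (-1.1)
L_A = 63.9

63.9 dBA
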